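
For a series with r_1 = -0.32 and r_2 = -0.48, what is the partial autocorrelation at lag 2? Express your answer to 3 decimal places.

-0.649

φ_{22} = (r_2 − r_1²) / (1 − r_1²)
r_1² = (-0.32)² = 0.1024
Numerator = -0.48 − 0.1024 = -0.5824; denominator = 1 − 0.1024 = 0.8976
φ_{22} = -0.5824 / 0.8976 = -0.649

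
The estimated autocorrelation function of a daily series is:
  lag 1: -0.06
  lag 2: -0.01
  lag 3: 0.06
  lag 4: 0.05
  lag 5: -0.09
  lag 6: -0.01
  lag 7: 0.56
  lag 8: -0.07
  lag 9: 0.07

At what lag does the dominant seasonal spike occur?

The largest autocorrelation is r_7 = 0.56; the remaining lags stay at or below 0.07.
The dominant spike at lag 7 indicates a seasonal period of 7.

7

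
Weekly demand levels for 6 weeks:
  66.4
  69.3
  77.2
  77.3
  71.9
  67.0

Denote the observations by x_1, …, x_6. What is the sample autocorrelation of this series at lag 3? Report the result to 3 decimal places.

Mean x̄ = (66.4 + 69.3 + 77.2 + 77.3 + 71.9 + 67.0)/6 = 71.5167
Deviations from mean: -5.1167, -2.2167, 5.6833, 5.7833, 0.3833, -4.5167
Numerator Σ_{t=1}^{3}(x_t−x̄)(x_{t+3}−x̄) = -56.1108
Denominator Σ(x_t−x̄)² = 117.3883
r_3 = -56.1108 / 117.3883 = -0.478

-0.478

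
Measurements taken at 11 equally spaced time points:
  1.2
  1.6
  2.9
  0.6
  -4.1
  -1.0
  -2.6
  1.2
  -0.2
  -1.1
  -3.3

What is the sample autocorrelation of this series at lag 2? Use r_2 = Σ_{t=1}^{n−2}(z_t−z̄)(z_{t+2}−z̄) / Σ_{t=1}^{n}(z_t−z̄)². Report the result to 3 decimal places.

-0.010

Mean z̄ = (1.2 + 1.6 + 2.9 + 0.6 − 4.1 − 1.0 − 2.6 + 1.2 − 0.2 − 1.1 − 3.3)/11 = -0.4364
Numerator Σ_{t=1}^{9}(z_t−z̄)(z_{t+2}−z̄) = -0.5072
Denominator Σ(z_t−z̄)² = 48.8255
r_2 = -0.5072 / 48.8255 = -0.010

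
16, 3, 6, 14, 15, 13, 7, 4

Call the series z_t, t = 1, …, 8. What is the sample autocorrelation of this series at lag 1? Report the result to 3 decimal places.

0.069

Mean z̄ = (16 + 3 + 6 + 14 + 15 + 13 + 7 + 4)/8 = 9.7500
Deviations from mean: 6.2500, -6.7500, -3.7500, 4.2500, 5.2500, 3.2500, -2.7500, -5.7500
Σ(z_t−z̄)(z_{t+1}−z̄) = (-42.1875) + (25.3125) + (-15.9375) + (22.3125) + (17.0625) + (-8.9375) + (15.8125) = 13.4375
Denominator Σ(z_t−z̄)² = 195.5000
r_1 = 13.4375 / 195.5000 = 0.069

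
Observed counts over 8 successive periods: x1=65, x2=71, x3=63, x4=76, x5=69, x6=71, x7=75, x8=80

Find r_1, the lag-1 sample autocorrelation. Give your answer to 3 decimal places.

Mean x̄ = (65 + 71 + 63 + 76 + 69 + 71 + 75 + 80)/8 = 71.2500
Deviations from mean: -6.2500, -0.2500, -8.2500, 4.7500, -2.2500, -0.2500, 3.7500, 8.7500
Numerator Σ_{t=1}^{7}(x_t−x̄)(x_{t+1}−x̄) = -13.8125
Denominator Σ(x_t−x̄)² = 225.5000
r_1 = -13.8125 / 225.5000 = -0.061

-0.061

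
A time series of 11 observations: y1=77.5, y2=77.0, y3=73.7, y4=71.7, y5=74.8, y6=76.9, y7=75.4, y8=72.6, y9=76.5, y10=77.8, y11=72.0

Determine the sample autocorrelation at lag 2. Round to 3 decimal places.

-0.600

Mean ȳ = (77.5 + 77.0 + 73.7 + 71.7 + 74.8 + 76.9 + 75.4 + 72.6 + 76.5 + 77.8 + 72.0)/11 = 75.0818
Numerator Σ_{t=1}^{9}(y_t−ȳ)(y_{t+2}−ȳ) = -30.8552
Denominator Σ(y_t−ȳ)² = 51.4164
r_2 = -30.8552 / 51.4164 = -0.600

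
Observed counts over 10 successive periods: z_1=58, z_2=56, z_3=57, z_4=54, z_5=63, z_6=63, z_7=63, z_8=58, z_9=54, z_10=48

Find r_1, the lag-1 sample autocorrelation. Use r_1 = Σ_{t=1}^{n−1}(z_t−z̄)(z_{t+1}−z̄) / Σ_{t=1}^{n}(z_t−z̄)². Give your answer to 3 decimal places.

0.374

Mean z̄ = (58 + 56 + 57 + 54 + 63 + 63 + 63 + 58 + 54 + 48)/10 = 57.4000
Numerator Σ_{t=1}^{9}(z_t−z̄)(z_{t+1}−z̄) = 78.0400
Denominator Σ(z_t−z̄)² = 208.4000
r_1 = 78.0400 / 208.4000 = 0.374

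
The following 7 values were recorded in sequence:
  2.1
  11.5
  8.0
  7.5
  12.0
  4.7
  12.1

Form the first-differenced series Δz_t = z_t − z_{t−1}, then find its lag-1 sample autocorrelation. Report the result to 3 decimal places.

First differences Δz: 9.4, -3.5, -0.5, 4.5, -7.3, 7.4
Mean of differences = 1.6667
Numerator Σ(Δz_t−Δz̄)(Δz_{t+1}−Δz̄) = -111.7144
Denominator Σ(Δz_t−Δz̄)² = 212.4933
r_1(Δz) = -111.7144 / 212.4933 = -0.526

-0.526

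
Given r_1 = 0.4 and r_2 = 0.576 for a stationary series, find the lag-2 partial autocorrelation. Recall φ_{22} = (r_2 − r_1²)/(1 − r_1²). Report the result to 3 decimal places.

φ_{22} = (r_2 − r_1²) / (1 − r_1²)
r_1² = (0.4)² = 0.16
Numerator = 0.576 − 0.1600 = 0.4160; denominator = 1 − 0.1600 = 0.8400
φ_{22} = 0.4160 / 0.8400 = 0.495

0.495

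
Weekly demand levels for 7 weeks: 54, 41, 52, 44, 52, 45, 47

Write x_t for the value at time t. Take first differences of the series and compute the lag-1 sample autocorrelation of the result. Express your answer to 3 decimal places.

-0.781

First differences Δx: -13, 11, -8, 8, -7, 2
Mean of differences = -1.1667
Numerator Σ(Δx_t−Δx̄)(Δx_{t+1}−Δx̄) = -361.6944
Denominator Σ(Δx_t−Δx̄)² = 462.8333
r_1(Δx) = -361.6944 / 462.8333 = -0.781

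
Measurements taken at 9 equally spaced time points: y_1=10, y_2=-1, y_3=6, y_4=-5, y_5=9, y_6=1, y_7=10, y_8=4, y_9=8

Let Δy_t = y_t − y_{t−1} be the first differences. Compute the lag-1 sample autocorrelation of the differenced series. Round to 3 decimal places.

First differences Δy: -11, 7, -11, 14, -8, 9, -6, 4
Mean of differences = -0.2500
Numerator Σ(Δy_t−Δȳ)(Δy_{t+1}−Δȳ) = -568.8125
Denominator Σ(Δy_t−Δȳ)² = 683.5000
r_1(Δy) = -568.8125 / 683.5000 = -0.832

-0.832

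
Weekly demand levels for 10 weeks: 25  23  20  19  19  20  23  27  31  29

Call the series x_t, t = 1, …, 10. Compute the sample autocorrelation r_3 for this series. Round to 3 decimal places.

-0.201

Mean x̄ = (25 + 23 + 20 + 19 + 19 + 20 + 23 + 27 + 31 + 29)/10 = 23.6000
Numerator Σ_{t=1}^{7}(x_t−x̄)(x_{t+3}−x̄) = -33.4800
Denominator Σ(x_t−x̄)² = 166.4000
r_3 = -33.4800 / 166.4000 = -0.201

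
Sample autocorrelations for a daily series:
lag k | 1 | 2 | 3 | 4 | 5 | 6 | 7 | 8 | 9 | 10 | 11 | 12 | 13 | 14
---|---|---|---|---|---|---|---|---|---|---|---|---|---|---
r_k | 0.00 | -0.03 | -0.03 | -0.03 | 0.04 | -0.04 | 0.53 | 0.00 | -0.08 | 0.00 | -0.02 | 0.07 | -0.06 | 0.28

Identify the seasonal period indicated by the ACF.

The largest autocorrelation is r_7 = 0.53, with a weaker echo at lag 14 (0.28); the remaining lags stay at or below 0.07.
The dominant spike at lag 7 indicates a seasonal period of 7.

7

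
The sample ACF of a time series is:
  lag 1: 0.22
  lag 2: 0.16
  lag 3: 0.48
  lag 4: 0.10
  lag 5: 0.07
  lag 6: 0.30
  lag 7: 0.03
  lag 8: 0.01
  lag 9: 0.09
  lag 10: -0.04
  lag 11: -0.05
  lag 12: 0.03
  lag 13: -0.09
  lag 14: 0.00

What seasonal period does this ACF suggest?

3

The largest autocorrelation is r_3 = 0.48, with a weaker echo at lag 6 (0.30); the remaining lags stay at or below 0.22. The elevated value at lag 1 (0.22), dropping to 0.16 at lag 2, reflects decaying short-term dependence rather than seasonality.
The dominant spike at lag 3 indicates a seasonal period of 3.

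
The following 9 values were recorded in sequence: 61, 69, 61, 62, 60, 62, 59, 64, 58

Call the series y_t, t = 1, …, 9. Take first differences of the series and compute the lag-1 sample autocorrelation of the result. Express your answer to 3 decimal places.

First differences Δy: 8, -8, 1, -2, 2, -3, 5, -6
Mean of differences = -0.3750
Numerator Σ(Δy_t−Δȳ)(Δy_{t+1}−Δȳ) = -131.0156
Denominator Σ(Δy_t−Δȳ)² = 205.8750
r_1(Δy) = -131.0156 / 205.8750 = -0.636

-0.636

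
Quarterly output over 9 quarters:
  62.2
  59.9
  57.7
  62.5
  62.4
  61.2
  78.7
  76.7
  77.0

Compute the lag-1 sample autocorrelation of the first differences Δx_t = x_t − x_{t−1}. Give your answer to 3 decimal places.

-0.305

First differences Δx: -2.3, -2.2, 4.8, -0.1, -1.2, 17.5, -2.0, 0.3
Mean of differences = 1.8500
Numerator Σ(Δx_t−Δx̄)(Δx_{t+1}−Δx̄) = -96.9625
Denominator Σ(Δx_t−Δx̄)² = 317.5800
r_1(Δx) = -96.9625 / 317.5800 = -0.305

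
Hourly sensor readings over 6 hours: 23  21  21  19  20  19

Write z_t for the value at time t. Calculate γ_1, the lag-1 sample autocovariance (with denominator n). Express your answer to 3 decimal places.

0.375

Mean z̄ = (23 + 21 + 21 + 19 + 20 + 19)/6 = 20.5000
Deviations: 2.5000, 0.5000, 0.5000, -1.5000, -0.5000, -1.5000
Σ_{t=1}^{5}(z_t−z̄)(z_{t+1}−z̄) = 2.2500
γ_1 = 2.2500 / 6 = 0.375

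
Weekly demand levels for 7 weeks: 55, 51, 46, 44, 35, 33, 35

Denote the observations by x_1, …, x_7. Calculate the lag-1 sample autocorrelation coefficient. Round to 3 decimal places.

Mean x̄ = (55 + 51 + 46 + 44 + 35 + 33 + 35)/7 = 42.7143
Numerator Σ_{t=1}^{6}(x_t−x̄)(x_{t+1}−x̄) = 273.2041
Denominator Σ(x_t−x̄)² = 445.4286
r_1 = 273.2041 / 445.4286 = 0.613

0.613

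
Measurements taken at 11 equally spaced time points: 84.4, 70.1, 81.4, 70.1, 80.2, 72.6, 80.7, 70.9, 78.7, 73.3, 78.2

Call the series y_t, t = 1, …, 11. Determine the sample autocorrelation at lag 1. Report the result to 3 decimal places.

Mean ȳ = (84.4 + 70.1 + 81.4 + 70.1 + 80.2 + 72.6 + 80.7 + 70.9 + 78.7 + 73.3 + 78.2)/11 = 76.4182
Numerator Σ_{t=1}^{10}(y_t−ȳ)(y_{t+1}−ȳ) = -216.9558
Denominator Σ(y_t−ȳ)² = 264.1364
r_1 = -216.9558 / 264.1364 = -0.821

-0.821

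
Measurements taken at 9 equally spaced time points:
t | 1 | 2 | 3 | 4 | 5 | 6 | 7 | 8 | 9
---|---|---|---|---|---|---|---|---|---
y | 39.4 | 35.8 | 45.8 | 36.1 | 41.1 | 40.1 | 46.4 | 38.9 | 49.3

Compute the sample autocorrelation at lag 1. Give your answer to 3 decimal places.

Mean ȳ = (39.4 + 35.8 + 45.8 + 36.1 + 41.1 + 40.1 + 46.4 + 38.9 + 49.3)/9 = 41.4333
Numerator Σ_{t=1}^{8}(y_t−ȳ)(y_{t+1}−ȳ) = -73.3444
Denominator Σ(y_t−ȳ)² = 178.2400
r_1 = -73.3444 / 178.2400 = -0.411

-0.411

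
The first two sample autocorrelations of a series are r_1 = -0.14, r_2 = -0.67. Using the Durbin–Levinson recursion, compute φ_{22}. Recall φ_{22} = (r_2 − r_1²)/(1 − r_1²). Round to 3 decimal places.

-0.703

φ_{22} = (r_2 − r_1²) / (1 − r_1²)
r_1² = (-0.14)² = 0.0196
Numerator = -0.67 − 0.0196 = -0.6896; denominator = 1 − 0.0196 = 0.9804
φ_{22} = -0.6896 / 0.9804 = -0.703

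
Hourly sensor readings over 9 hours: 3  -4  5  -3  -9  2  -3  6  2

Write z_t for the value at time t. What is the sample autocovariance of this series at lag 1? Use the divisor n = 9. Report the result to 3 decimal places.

Mean z̄ = (3 − 4 + 5 − 3 − 9 + 2 − 3 + 6 + 2)/9 = -0.1111
Σ_{t=1}^{8}(z_t−z̄)(z_{t+1}−z̄) = -50.6790
γ_1 = -50.6790 / 9 = -5.631

-5.631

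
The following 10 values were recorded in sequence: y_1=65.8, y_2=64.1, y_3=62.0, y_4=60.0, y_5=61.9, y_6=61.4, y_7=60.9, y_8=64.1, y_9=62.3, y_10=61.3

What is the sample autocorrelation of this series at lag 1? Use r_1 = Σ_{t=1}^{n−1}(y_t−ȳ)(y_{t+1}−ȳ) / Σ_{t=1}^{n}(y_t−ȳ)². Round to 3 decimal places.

0.236

Mean ȳ = (65.8 + 64.1 + 62.0 + 60.0 + 61.9 + 61.4 + 60.9 + 64.1 + 62.3 + 61.3)/10 = 62.3800
Numerator Σ_{t=1}^{9}(y_t−ȳ)(y_{t+1}−ȳ) = 6.5996
Denominator Σ(y_t−ȳ)² = 27.9760
r_1 = 6.5996 / 27.9760 = 0.236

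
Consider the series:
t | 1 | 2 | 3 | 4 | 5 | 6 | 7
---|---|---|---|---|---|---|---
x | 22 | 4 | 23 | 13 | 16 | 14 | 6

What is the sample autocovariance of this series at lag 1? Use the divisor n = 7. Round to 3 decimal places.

-25.857

Mean x̄ = (22 + 4 + 23 + 13 + 16 + 14 + 6)/7 = 14.0000
Deviations: 8.0000, -10.0000, 9.0000, -1.0000, 2.0000, 0.0000, -8.0000
Σ_{t=1}^{6}(x_t−x̄)(x_{t+1}−x̄) = -181.0000
γ_1 = -181.0000 / 7 = -25.857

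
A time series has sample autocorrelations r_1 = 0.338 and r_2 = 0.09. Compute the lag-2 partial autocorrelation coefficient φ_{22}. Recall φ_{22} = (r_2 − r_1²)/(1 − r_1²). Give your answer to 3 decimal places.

-0.027

φ_{22} = (r_2 − r_1²) / (1 − r_1²)
r_1² = (0.338)² = 0.114244
Numerator = 0.09 − 0.1142 = -0.0242; denominator = 1 − 0.1142 = 0.8858
φ_{22} = -0.0242 / 0.8858 = -0.027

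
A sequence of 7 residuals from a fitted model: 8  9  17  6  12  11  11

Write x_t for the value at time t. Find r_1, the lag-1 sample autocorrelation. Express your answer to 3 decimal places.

-0.559

Mean x̄ = (8 + 9 + 17 + 6 + 12 + 11 + 11)/7 = 10.5714
Deviations from mean: -2.5714, -1.5714, 6.4286, -4.5714, 1.4286, 0.4286, 0.4286
Σ(x_t−x̄)(x_{t+1}−x̄) = (4.0408) + (-10.1020) + (-29.3878) + (-6.5306) + (0.6122) + (0.1837) = -41.1837
Denominator Σ(x_t−x̄)² = 73.7143
r_1 = -41.1837 / 73.7143 = -0.559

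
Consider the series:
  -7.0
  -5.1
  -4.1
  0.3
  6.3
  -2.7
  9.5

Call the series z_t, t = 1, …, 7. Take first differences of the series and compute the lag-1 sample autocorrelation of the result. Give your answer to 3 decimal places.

First differences Δz: 1.9, 1.0, 4.4, 6.0, -9.0, 12.2
Mean of differences = 2.7500
Numerator Σ(Δz_t−Δz̄)(Δz_{t+1}−Δz̄) = -145.2625
Denominator Σ(Δz_t−Δz̄)² = 244.4350
r_1(Δz) = -145.2625 / 244.4350 = -0.594

-0.594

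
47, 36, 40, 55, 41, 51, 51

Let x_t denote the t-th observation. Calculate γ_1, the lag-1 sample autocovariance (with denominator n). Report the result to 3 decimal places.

-7.146

Mean x̄ = (47 + 36 + 40 + 55 + 41 + 51 + 51)/7 = 45.8571
Σ_{t=1}^{6}(x_t−x̄)(x_{t+1}−x̄) = -50.0204
γ_1 = -50.0204 / 7 = -7.146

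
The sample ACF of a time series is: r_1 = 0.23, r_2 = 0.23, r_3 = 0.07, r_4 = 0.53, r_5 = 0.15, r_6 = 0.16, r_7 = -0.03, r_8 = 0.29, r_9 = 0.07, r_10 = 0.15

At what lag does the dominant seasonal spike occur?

4

The largest autocorrelation is r_4 = 0.53, with a weaker echo at lag 8 (0.29); the remaining lags stay at or below 0.23.
The dominant spike at lag 4 indicates a seasonal period of 4.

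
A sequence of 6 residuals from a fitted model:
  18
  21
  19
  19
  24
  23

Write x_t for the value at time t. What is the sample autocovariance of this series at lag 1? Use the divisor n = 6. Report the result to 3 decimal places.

Mean x̄ = (18 + 21 + 19 + 19 + 24 + 23)/6 = 20.6667
Σ_{t=1}^{5}(x_t−x̄)(x_{t+1}−x̄) = 3.5556
γ_1 = 3.5556 / 6 = 0.593

0.593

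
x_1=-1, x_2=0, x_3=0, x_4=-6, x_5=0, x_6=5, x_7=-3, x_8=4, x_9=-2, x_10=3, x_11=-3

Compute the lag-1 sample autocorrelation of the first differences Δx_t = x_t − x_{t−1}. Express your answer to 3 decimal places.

First differences Δx: 1, 0, -6, 6, 5, -8, 7, -6, 5, -6
Mean of differences = -0.2000
Numerator Σ(Δx_t−Δx̄)(Δx_{t+1}−Δx̄) = -203.4400
Denominator Σ(Δx_t−Δx̄)² = 307.6000
r_1(Δx) = -203.4400 / 307.6000 = -0.661

-0.661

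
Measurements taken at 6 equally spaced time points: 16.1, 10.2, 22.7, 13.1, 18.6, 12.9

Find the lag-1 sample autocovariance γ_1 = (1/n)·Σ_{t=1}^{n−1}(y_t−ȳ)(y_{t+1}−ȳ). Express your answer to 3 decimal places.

Mean ȳ = (16.1 + 10.2 + 22.7 + 13.1 + 18.6 + 12.9)/6 = 15.6000
Deviations: 0.5000, -5.4000, 7.1000, -2.5000, 3.0000, -2.7000
Σ_{t=1}^{5}(y_t−ȳ)(y_{t+1}−ȳ) = -74.3900
γ_1 = -74.3900 / 6 = -12.398

-12.398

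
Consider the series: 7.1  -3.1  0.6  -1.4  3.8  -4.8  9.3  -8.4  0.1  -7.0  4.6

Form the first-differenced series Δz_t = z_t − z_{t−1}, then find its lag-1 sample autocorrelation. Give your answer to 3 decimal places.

-0.772

First differences Δz: -10.2, 3.7, -2.0, 5.2, -8.6, 14.1, -17.7, 8.5, -7.1, 11.6
Mean of differences = -0.2500
Numerator Σ(Δz_t−Δz̄)(Δz_{t+1}−Δz̄) = -765.2875
Denominator Σ(Δz_t−Δz̄)² = 991.4250
r_1(Δz) = -765.2875 / 991.4250 = -0.772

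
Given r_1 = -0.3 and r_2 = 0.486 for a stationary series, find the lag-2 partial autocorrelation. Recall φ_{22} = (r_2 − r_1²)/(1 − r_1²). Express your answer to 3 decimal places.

φ_{22} = (r_2 − r_1²) / (1 − r_1²)
r_1² = (-0.3)² = 0.09
Numerator = 0.486 − 0.0900 = 0.3960; denominator = 1 − 0.0900 = 0.9100
φ_{22} = 0.3960 / 0.9100 = 0.435

0.435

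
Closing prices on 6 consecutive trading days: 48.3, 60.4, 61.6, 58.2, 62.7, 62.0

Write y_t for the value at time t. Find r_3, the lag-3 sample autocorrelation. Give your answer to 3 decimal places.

Mean ȳ = (48.3 + 60.4 + 61.6 + 58.2 + 62.7 + 62.0)/6 = 58.8667
Deviations from mean: -10.5667, 1.5333, 2.7333, -0.6667, 3.8333, 3.1333
Numerator Σ_{t=1}^{3}(y_t−ȳ)(y_{t+3}−ȳ) = 21.4867
Denominator Σ(y_t−ȳ)² = 146.4333
r_3 = 21.4867 / 146.4333 = 0.147

0.147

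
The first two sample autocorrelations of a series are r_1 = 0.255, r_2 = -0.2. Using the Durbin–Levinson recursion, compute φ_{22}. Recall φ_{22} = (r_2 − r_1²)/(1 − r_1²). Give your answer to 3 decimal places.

-0.283

φ_{22} = (r_2 − r_1²) / (1 − r_1²)
r_1² = (0.255)² = 0.065025
Numerator = -0.2 − 0.0650 = -0.2650; denominator = 1 − 0.0650 = 0.9350
φ_{22} = -0.2650 / 0.9350 = -0.283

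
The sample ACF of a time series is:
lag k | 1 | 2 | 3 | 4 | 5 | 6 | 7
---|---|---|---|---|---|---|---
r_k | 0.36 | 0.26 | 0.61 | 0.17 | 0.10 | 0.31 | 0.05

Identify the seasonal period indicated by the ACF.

3

The largest autocorrelation is r_3 = 0.61; the remaining lags stay at or below 0.36. The elevated value at lag 1 (0.36), dropping to 0.26 at lag 2, reflects decaying short-term dependence rather than seasonality.
The dominant spike at lag 3 indicates a seasonal period of 3.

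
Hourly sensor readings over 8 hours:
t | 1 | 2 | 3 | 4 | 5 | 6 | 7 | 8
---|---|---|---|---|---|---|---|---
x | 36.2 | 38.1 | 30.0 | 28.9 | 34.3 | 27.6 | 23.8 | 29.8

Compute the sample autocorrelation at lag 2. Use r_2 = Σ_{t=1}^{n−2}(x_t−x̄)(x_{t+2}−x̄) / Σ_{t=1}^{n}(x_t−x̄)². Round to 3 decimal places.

Mean x̄ = (36.2 + 38.1 + 30.0 + 28.9 + 34.3 + 27.6 + 23.8 + 29.8)/8 = 31.0875
Deviations from mean: 5.1125, 7.0125, -1.0875, -2.1875, 3.2125, -3.4875, -7.2875, -1.2875
Numerator Σ_{t=1}^{6}(x_t−x̄)(x_{t+2}−x̄) = -35.6853
Denominator Σ(x_t−x̄)² = 158.5288
r_2 = -35.6853 / 158.5288 = -0.225

-0.225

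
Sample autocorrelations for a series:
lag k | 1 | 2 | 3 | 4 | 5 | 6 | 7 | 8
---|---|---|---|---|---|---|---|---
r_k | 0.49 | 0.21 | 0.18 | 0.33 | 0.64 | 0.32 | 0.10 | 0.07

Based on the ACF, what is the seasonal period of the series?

The largest autocorrelation is r_5 = 0.64; the remaining lags stay at or below 0.49. The elevated value at lag 1 (0.49), dropping to 0.21 at lag 2, reflects decaying short-term dependence rather than seasonality.
The dominant spike at lag 5 indicates a seasonal period of 5.

5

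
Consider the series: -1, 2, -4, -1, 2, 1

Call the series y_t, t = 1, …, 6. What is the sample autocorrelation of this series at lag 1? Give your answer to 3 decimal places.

Mean ȳ = (-1 + 2 − 4 − 1 + 2 + 1)/6 = -0.1667
Deviations from mean: -0.8333, 2.1667, -3.8333, -0.8333, 2.1667, 1.1667
Σ(y_t−ȳ)(y_{t+1}−ȳ) = (-1.8056) + (-8.3056) + (3.1944) + (-1.8056) + (2.5278) = -6.1944
Denominator Σ(y_t−ȳ)² = 26.8333
r_1 = -6.1944 / 26.8333 = -0.231

-0.231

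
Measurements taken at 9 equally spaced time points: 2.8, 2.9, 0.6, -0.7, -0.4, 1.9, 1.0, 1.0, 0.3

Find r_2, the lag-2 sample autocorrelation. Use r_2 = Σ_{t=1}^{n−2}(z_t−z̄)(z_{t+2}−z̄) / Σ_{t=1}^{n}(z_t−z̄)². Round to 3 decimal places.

Mean z̄ = (2.8 + 2.9 + 0.6 − 0.7 − 0.4 + 1.9 + 1.0 + 1.0 + 0.3)/9 = 1.0444
Numerator Σ_{t=1}^{7}(z_t−z̄)(z_{t+2}−z̄) = -4.8084
Denominator Σ(z_t−z̄)² = 13.1422
r_2 = -4.8084 / 13.1422 = -0.366

-0.366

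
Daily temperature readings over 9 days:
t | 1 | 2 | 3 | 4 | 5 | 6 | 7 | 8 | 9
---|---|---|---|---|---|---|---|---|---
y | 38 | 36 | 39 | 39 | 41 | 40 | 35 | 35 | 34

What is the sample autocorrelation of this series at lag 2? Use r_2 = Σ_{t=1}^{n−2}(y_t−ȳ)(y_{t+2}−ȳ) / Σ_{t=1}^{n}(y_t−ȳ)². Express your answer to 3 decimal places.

Mean ȳ = (38 + 36 + 39 + 39 + 41 + 40 + 35 + 35 + 34)/9 = 37.4444
Numerator Σ_{t=1}^{7}(y_t−ȳ)(y_{t+2}−ȳ) = 1.6049
Denominator Σ(y_t−ȳ)² = 50.2222
r_2 = 1.6049 / 50.2222 = 0.032

0.032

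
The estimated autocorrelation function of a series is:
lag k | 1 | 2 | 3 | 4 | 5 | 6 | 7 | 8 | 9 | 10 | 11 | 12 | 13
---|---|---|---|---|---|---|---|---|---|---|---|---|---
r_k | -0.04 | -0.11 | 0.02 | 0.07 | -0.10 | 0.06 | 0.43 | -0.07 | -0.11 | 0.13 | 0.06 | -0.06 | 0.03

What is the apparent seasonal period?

The largest autocorrelation is r_7 = 0.43; the remaining lags stay at or below 0.13.
The dominant spike at lag 7 indicates a seasonal period of 7.

7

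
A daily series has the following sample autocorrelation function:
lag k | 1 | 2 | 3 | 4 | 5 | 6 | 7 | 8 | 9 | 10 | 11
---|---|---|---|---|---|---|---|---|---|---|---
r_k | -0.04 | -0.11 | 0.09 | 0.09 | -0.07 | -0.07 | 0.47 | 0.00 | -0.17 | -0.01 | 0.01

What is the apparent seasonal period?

7

The largest autocorrelation is r_7 = 0.47; the remaining lags stay at or below 0.09.
The dominant spike at lag 7 indicates a seasonal period of 7.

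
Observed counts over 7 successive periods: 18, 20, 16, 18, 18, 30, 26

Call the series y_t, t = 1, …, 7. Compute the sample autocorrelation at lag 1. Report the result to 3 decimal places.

Mean ȳ = (18 + 20 + 16 + 18 + 18 + 30 + 26)/7 = 20.8571
Σ(y_t−ȳ)(y_{t+1}−ȳ) = (2.4490) + (4.1633) + (13.8776) + (8.1633) + (-26.1224) + (47.0204) = 49.5510
Denominator Σ(y_t−ȳ)² = 158.8571
r_1 = 49.5510 / 158.8571 = 0.312

0.312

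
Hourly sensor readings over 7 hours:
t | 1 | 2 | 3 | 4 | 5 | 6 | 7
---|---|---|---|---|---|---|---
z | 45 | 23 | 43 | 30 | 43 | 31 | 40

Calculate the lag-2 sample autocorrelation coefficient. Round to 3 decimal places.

Mean z̄ = (45 + 23 + 43 + 30 + 43 + 31 + 40)/7 = 36.4286
Deviations from mean: 8.5714, -13.4286, 6.5714, -6.4286, 6.5714, -5.4286, 3.5714
Numerator Σ_{t=1}^{5}(z_t−z̄)(z_{t+2}−z̄) = 244.2041
Denominator Σ(z_t−z̄)² = 423.7143
r_2 = 244.2041 / 423.7143 = 0.576

0.576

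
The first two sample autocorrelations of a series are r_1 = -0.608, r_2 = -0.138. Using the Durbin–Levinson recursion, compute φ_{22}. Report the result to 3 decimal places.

-0.805

φ_{22} = (r_2 − r_1²) / (1 − r_1²)
r_1² = (-0.608)² = 0.369664
Numerator = -0.138 − 0.3697 = -0.5077; denominator = 1 − 0.3697 = 0.6303
φ_{22} = -0.5077 / 0.6303 = -0.805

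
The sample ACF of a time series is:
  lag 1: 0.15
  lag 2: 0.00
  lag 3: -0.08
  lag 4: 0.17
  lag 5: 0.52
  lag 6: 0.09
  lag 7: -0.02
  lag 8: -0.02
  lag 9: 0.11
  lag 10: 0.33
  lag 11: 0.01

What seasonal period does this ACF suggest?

5

The largest autocorrelation is r_5 = 0.52, with a weaker echo at lag 10 (0.33); the remaining lags stay at or below 0.17.
The dominant spike at lag 5 indicates a seasonal period of 5.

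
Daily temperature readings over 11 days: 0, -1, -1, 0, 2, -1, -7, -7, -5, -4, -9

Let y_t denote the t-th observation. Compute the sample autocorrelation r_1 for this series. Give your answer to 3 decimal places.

Mean ȳ = (0 − 1 − 1 + 0 + 2 − 1 − 7 − 7 − 5 − 4 − 9)/11 = -3.0000
Numerator Σ_{t=1}^{10}(y_t−ȳ)(y_{t+1}−ȳ) = 65.0000
Denominator Σ(y_t−ȳ)² = 128.0000
r_1 = 65.0000 / 128.0000 = 0.508

0.508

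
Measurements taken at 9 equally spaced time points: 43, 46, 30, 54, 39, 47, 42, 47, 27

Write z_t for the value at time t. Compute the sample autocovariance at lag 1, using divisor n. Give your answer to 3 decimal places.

-34.494

Mean z̄ = (43 + 46 + 30 + 54 + 39 + 47 + 42 + 47 + 27)/9 = 41.6667
Σ_{t=1}^{8}(z_t−z̄)(z_{t+1}−z̄) = -310.4444
γ_1 = -310.4444 / 9 = -34.494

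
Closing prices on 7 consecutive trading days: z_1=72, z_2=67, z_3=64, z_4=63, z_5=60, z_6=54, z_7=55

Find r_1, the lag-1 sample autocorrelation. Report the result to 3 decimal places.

Mean z̄ = (72 + 67 + 64 + 63 + 60 + 54 + 55)/7 = 62.1429
Deviations from mean: 9.8571, 4.8571, 1.8571, 0.8571, -2.1429, -8.1429, -7.1429
Σ(z_t−z̄)(z_{t+1}−z̄) = (47.8776) + (9.0204) + (1.5918) + (-1.8367) + (17.4490) + (58.1633) = 132.2653
Denominator Σ(z_t−z̄)² = 246.8571
r_1 = 132.2653 / 246.8571 = 0.536

0.536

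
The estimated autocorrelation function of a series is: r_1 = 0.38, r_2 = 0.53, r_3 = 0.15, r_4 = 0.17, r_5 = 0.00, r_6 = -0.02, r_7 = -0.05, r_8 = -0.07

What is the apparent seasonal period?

The largest autocorrelation is r_2 = 0.53; the remaining lags stay at or below 0.38.
The dominant spike at lag 2 indicates a seasonal period of 2.

2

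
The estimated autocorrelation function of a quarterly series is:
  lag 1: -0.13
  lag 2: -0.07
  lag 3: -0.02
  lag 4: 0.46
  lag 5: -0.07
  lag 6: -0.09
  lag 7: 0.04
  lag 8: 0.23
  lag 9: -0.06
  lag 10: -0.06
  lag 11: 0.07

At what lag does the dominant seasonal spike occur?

4

The largest autocorrelation is r_4 = 0.46, with a weaker echo at lag 8 (0.23); the remaining lags stay at or below 0.07.
The dominant spike at lag 4 indicates a seasonal period of 4.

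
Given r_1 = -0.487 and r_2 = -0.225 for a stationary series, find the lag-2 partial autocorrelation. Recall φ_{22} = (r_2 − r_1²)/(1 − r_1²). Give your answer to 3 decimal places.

-0.606

φ_{22} = (r_2 − r_1²) / (1 − r_1²)
r_1² = (-0.487)² = 0.237169
Numerator = -0.225 − 0.2372 = -0.4622; denominator = 1 − 0.2372 = 0.7628
φ_{22} = -0.4622 / 0.7628 = -0.606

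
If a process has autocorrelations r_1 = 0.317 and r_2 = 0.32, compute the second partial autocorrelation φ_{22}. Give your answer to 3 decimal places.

φ_{22} = (r_2 − r_1²) / (1 − r_1²)
r_1² = (0.317)² = 0.100489
Numerator = 0.32 − 0.1005 = 0.2195; denominator = 1 − 0.1005 = 0.8995
φ_{22} = 0.2195 / 0.8995 = 0.244

0.244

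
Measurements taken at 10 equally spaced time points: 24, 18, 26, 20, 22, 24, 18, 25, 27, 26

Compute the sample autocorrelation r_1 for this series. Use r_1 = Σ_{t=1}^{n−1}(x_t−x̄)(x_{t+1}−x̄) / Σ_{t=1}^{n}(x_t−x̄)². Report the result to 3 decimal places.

Mean x̄ = (24 + 18 + 26 + 20 + 22 + 24 + 18 + 25 + 27 + 26)/10 = 23.0000
Numerator Σ_{t=1}^{9}(x_t−x̄)(x_{t+1}−x̄) = -22.0000
Denominator Σ(x_t−x̄)² = 100.0000
r_1 = -22.0000 / 100.0000 = -0.220

-0.220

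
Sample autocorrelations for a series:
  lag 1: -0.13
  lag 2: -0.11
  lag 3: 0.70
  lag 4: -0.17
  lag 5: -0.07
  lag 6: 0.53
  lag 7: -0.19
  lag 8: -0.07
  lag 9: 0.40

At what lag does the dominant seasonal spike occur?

3

The largest autocorrelation is r_3 = 0.70, with weaker echoes at lags 6 (0.53) and 9 (0.40); the remaining lags stay at or below -0.07.
The dominant spike at lag 3 indicates a seasonal period of 3.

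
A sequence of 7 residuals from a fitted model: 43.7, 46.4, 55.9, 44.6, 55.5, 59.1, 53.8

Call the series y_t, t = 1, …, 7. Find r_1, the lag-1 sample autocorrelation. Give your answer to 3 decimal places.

Mean ȳ = (43.7 + 46.4 + 55.9 + 44.6 + 55.5 + 59.1 + 53.8)/7 = 51.2857
Numerator Σ_{t=1}^{6}(y_t−ȳ)(y_{t+1}−ȳ) = 8.0712
Denominator Σ(y_t−ȳ)² = 232.5486
r_1 = 8.0712 / 232.5486 = 0.035

0.035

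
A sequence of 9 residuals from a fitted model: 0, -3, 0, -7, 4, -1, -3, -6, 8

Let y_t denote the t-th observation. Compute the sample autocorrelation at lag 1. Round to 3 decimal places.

-0.418

Mean ȳ = (0 − 3 + 0 − 7 + 4 − 1 − 3 − 6 + 8)/9 = -0.8889
Numerator Σ_{t=1}^{8}(y_t−ȳ)(y_{t+1}−ȳ) = -74.0123
Denominator Σ(y_t−ȳ)² = 176.8889
r_1 = -74.0123 / 176.8889 = -0.418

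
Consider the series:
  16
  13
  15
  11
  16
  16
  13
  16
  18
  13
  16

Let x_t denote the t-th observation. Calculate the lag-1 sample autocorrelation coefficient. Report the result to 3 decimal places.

Mean x̄ = (16 + 13 + 15 + 11 + 16 + 16 + 13 + 16 + 18 + 13 + 16)/11 = 14.8182
Numerator Σ_{t=1}^{10}(x_t−x̄)(x_{t+1}−x̄) = -14.7603
Denominator Σ(x_t−x̄)² = 41.6364
r_1 = -14.7603 / 41.6364 = -0.355

-0.355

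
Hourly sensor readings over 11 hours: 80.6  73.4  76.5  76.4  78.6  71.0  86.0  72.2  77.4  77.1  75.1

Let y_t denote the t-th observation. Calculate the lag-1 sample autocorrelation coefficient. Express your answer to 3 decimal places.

-0.707

Mean ȳ = (80.6 + 73.4 + 76.5 + 76.4 + 78.6 + 71.0 + 86.0 + 72.2 + 77.4 + 77.1 + 75.1)/11 = 76.7545
Numerator Σ_{t=1}^{10}(y_t−ȳ)(y_{t+1}−ȳ) = -121.8302
Denominator Σ(y_t−ȳ)² = 172.2473
r_1 = -121.8302 / 172.2473 = -0.707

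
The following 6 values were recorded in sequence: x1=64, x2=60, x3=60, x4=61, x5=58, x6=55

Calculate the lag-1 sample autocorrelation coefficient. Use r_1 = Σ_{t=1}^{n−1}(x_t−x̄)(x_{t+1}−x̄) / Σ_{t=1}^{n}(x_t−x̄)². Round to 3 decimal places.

0.167

Mean x̄ = (64 + 60 + 60 + 61 + 58 + 55)/6 = 59.6667
Deviations from mean: 4.3333, 0.3333, 0.3333, 1.3333, -1.6667, -4.6667
Numerator Σ_{t=1}^{5}(x_t−x̄)(x_{t+1}−x̄) = 7.5556
Denominator Σ(x_t−x̄)² = 45.3333
r_1 = 7.5556 / 45.3333 = 0.167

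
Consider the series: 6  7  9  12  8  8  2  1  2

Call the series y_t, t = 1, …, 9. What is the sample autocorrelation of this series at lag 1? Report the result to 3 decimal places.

0.617

Mean ȳ = (6 + 7 + 9 + 12 + 8 + 8 + 2 + 1 + 2)/9 = 6.1111
Numerator Σ_{t=1}^{8}(y_t−ȳ)(y_{t+1}−ȳ) = 68.4321
Denominator Σ(y_t−ȳ)² = 110.8889
r_1 = 68.4321 / 110.8889 = 0.617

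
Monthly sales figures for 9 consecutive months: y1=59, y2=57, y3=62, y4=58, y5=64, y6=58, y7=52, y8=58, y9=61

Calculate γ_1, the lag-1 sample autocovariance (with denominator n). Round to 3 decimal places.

Mean ȳ = (59 + 57 + 62 + 58 + 64 + 58 + 52 + 58 + 61)/9 = 58.7778
Σ_{t=1}^{8}(y_t−ȳ)(y_{t+1}−ȳ) = -7.9383
γ_1 = -7.9383 / 9 = -0.882

-0.882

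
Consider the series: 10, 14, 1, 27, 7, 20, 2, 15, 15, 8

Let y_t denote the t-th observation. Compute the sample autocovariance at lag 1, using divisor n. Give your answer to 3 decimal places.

-41.851

Mean ȳ = (10 + 14 + 1 + 27 + 7 + 20 + 2 + 15 + 15 + 8)/10 = 11.9000
Σ_{t=1}^{9}(y_t−ȳ)(y_{t+1}−ȳ) = -418.5100
γ_1 = -418.5100 / 10 = -41.851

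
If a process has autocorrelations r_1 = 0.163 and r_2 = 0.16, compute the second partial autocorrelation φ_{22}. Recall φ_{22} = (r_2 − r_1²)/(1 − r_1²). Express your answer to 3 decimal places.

0.137

φ_{22} = (r_2 − r_1²) / (1 − r_1²)
r_1² = (0.163)² = 0.026569
Numerator = 0.16 − 0.0266 = 0.1334; denominator = 1 − 0.0266 = 0.9734
φ_{22} = 0.1334 / 0.9734 = 0.137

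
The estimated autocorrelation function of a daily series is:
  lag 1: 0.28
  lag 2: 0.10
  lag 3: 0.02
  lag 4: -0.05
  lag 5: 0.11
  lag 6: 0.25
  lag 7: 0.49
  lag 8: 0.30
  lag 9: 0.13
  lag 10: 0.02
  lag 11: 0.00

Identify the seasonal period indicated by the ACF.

The largest autocorrelation is r_7 = 0.49; the remaining lags stay at or below 0.30. The elevated value at lag 1 (0.28), dropping to 0.10 at lag 2, reflects decaying short-term dependence rather than seasonality.
The dominant spike at lag 7 indicates a seasonal period of 7.

7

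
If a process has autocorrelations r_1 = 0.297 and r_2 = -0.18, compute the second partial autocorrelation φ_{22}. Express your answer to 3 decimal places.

φ_{22} = (r_2 − r_1²) / (1 − r_1²)
r_1² = (0.297)² = 0.088209
Numerator = -0.18 − 0.0882 = -0.2682; denominator = 1 − 0.0882 = 0.9118
φ_{22} = -0.2682 / 0.9118 = -0.294

-0.294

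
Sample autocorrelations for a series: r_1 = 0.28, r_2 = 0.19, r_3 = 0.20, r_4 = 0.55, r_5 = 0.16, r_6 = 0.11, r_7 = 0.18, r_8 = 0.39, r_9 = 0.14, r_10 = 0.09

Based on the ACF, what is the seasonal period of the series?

The largest autocorrelation is r_4 = 0.55, with a weaker echo at lag 8 (0.39); the remaining lags stay at or below 0.28. The elevated value at lag 1 (0.28), dropping to 0.19 at lag 2, reflects decaying short-term dependence rather than seasonality.
The dominant spike at lag 4 indicates a seasonal period of 4.

4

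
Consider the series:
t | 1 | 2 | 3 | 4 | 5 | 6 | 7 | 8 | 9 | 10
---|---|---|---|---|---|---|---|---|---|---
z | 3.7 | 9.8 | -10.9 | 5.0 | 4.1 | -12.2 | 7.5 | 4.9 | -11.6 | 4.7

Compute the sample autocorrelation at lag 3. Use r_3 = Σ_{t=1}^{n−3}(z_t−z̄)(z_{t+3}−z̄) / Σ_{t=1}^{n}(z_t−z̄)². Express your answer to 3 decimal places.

Mean z̄ = (3.7 + 9.8 − 10.9 + 5.0 + 4.1 − 12.2 + 7.5 + 4.9 − 11.6 + 4.7)/10 = 0.5000
Numerator Σ_{t=1}^{7}(z_t−z̄)(z_{t+3}−z̄) = 423.0700
Denominator Σ(z_t−z̄)² = 653.6000
r_3 = 423.0700 / 653.6000 = 0.647

0.647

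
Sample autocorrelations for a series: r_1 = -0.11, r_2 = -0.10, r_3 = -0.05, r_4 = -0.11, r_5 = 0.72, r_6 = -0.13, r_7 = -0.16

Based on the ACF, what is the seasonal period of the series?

The largest autocorrelation is r_5 = 0.72; the remaining lags stay at or below -0.05.
The dominant spike at lag 5 indicates a seasonal period of 5.

5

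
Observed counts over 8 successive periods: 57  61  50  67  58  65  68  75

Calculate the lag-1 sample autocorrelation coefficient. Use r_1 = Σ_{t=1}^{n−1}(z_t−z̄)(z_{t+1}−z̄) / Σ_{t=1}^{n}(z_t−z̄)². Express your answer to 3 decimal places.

0.053

Mean z̄ = (57 + 61 + 50 + 67 + 58 + 65 + 68 + 75)/8 = 62.6250
Deviations from mean: -5.6250, -1.6250, -12.6250, 4.3750, -4.6250, 2.3750, 5.3750, 12.3750
Σ(z_t−z̄)(z_{t+1}−z̄) = (9.1406) + (20.5156) + (-55.2344) + (-20.2344) + (-10.9844) + (12.7656) + (66.5156) = 22.4844
Denominator Σ(z_t−z̄)² = 421.8750
r_1 = 22.4844 / 421.8750 = 0.053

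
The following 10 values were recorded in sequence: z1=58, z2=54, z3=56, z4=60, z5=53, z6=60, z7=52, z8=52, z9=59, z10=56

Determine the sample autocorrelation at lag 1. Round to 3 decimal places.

-0.444

Mean z̄ = (58 + 54 + 56 + 60 + 53 + 60 + 52 + 52 + 59 + 56)/10 = 56.0000
Numerator Σ_{t=1}^{9}(z_t−z̄)(z_{t+1}−z̄) = -40.0000
Denominator Σ(z_t−z̄)² = 90.0000
r_1 = -40.0000 / 90.0000 = -0.444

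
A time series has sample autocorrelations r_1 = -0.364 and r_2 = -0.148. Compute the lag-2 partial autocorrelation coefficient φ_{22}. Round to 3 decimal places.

φ_{22} = (r_2 − r_1²) / (1 − r_1²)
r_1² = (-0.364)² = 0.132496
Numerator = -0.148 − 0.1325 = -0.2805; denominator = 1 − 0.1325 = 0.8675
φ_{22} = -0.2805 / 0.8675 = -0.323

-0.323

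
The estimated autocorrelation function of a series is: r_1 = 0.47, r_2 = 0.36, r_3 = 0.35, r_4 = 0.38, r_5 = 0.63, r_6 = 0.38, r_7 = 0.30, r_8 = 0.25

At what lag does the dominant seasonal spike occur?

5

The largest autocorrelation is r_5 = 0.63; the remaining lags stay at or below 0.47. The elevated value at lag 1 (0.47), dropping to 0.36 at lag 2, reflects decaying short-term dependence rather than seasonality.
The dominant spike at lag 5 indicates a seasonal period of 5.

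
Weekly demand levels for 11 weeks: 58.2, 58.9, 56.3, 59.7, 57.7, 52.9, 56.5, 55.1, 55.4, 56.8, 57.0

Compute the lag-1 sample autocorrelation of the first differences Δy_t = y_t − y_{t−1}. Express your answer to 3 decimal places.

First differences Δy: 0.7, -2.6, 3.4, -2.0, -4.8, 3.6, -1.4, 0.3, 1.4, 0.2
Mean of differences = -0.1200
Numerator Σ(Δy_t−Δȳ)(Δy_{t+1}−Δȳ) = -30.1664
Denominator Σ(Δy_t−Δȳ)² = 62.7160
r_1(Δy) = -30.1664 / 62.7160 = -0.481

-0.481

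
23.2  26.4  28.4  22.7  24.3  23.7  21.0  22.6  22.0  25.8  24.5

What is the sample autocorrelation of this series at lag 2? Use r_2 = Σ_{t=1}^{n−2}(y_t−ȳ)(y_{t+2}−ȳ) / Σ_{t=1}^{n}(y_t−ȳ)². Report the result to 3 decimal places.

Mean ȳ = (23.2 + 26.4 + 28.4 + 22.7 + 24.3 + 23.7 + 21.0 + 22.6 + 22.0 + 25.8 + 24.5)/11 = 24.0545
Numerator Σ_{t=1}^{9}(y_t−ȳ)(y_{t+2}−ȳ) = -2.7560
Denominator Σ(y_t−ȳ)² = 46.0473
r_2 = -2.7560 / 46.0473 = -0.060

-0.060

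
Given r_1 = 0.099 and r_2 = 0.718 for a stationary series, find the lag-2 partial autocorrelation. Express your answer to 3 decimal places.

φ_{22} = (r_2 − r_1²) / (1 − r_1²)
r_1² = (0.099)² = 0.009801
Numerator = 0.718 − 0.0098 = 0.7082; denominator = 1 − 0.0098 = 0.9902
φ_{22} = 0.7082 / 0.9902 = 0.715

0.715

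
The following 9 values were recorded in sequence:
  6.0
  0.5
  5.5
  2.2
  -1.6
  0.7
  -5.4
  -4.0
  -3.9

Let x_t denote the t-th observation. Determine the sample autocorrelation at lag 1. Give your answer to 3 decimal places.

Mean x̄ = (6.0 + 0.5 + 5.5 + 2.2 − 1.6 + 0.7 − 5.4 − 4.0 − 3.9)/9 = 0.0000
Numerator Σ_{t=1}^{8}(x_t−x̄)(x_{t+1}−x̄) = 46.6300
Denominator Σ(x_t−x̄)² = 134.7600
r_1 = 46.6300 / 134.7600 = 0.346

0.346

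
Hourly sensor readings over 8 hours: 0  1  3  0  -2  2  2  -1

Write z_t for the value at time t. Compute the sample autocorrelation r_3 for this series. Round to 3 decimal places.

0.306

Mean z̄ = (0 + 1 + 3 + 0 − 2 + 2 + 2 − 1)/8 = 0.6250
Deviations from mean: -0.6250, 0.3750, 2.3750, -0.6250, -2.6250, 1.3750, 1.3750, -1.6250
Σ(z_t−z̄)(z_{t+3}−z̄) = (0.3906) + (-0.9844) + (3.2656) + (-0.8594) + (4.2656) = 6.0781
Denominator Σ(z_t−z̄)² = 19.8750
r_3 = 6.0781 / 19.8750 = 0.306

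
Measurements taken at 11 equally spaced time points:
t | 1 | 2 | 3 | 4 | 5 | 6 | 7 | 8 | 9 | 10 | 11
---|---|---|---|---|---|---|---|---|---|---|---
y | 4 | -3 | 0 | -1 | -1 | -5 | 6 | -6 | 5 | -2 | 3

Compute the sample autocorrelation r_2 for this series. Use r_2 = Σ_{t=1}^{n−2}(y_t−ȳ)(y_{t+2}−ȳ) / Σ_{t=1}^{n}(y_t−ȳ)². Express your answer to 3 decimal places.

0.549

Mean ȳ = (4 − 3 + 0 − 1 − 1 − 5 + 6 − 6 + 5 − 2 + 3)/11 = 0.0000
Numerator Σ_{t=1}^{9}(y_t−ȳ)(y_{t+2}−ȳ) = 89.0000
Denominator Σ(y_t−ȳ)² = 162.0000
r_2 = 89.0000 / 162.0000 = 0.549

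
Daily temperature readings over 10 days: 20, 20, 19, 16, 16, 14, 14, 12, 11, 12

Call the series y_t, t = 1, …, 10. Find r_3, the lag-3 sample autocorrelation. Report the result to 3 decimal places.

0.083

Mean ȳ = (20 + 20 + 19 + 16 + 16 + 14 + 14 + 12 + 11 + 12)/10 = 15.4000
Σ(y_t−ȳ)(y_{t+3}−ȳ) = (2.7600) + (2.7600) + (-5.0400) + (-0.8400) + (-2.0400) + (6.1600) + (4.7600) = 8.5200
Denominator Σ(y_t−ȳ)² = 102.4000
r_3 = 8.5200 / 102.4000 = 0.083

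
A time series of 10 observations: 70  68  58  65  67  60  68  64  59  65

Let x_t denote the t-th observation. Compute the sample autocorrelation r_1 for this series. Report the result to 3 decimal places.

-0.226

Mean x̄ = (70 + 68 + 58 + 65 + 67 + 60 + 68 + 64 + 59 + 65)/10 = 64.4000
Numerator Σ_{t=1}^{9}(x_t−x̄)(x_{t+1}−x̄) = -34.9600
Denominator Σ(x_t−x̄)² = 154.4000
r_1 = -34.9600 / 154.4000 = -0.226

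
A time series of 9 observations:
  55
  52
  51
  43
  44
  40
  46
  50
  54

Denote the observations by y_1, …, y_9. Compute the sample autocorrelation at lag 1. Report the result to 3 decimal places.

0.469

Mean ȳ = (55 + 52 + 51 + 43 + 44 + 40 + 46 + 50 + 54)/9 = 48.3333
Numerator Σ_{t=1}^{8}(y_t−ȳ)(y_{t+1}−ȳ) = 104.2222
Denominator Σ(y_t−ȳ)² = 222.0000
r_1 = 104.2222 / 222.0000 = 0.469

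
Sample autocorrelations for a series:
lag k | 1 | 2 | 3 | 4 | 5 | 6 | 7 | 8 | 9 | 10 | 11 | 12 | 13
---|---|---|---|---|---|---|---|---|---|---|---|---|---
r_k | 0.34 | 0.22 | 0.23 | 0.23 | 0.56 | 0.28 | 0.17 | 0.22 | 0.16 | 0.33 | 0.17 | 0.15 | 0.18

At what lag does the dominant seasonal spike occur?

The largest autocorrelation is r_5 = 0.56; the remaining lags stay at or below 0.34. The elevated value at lag 1 (0.34), dropping to 0.22 at lag 2, reflects decaying short-term dependence rather than seasonality.
The dominant spike at lag 5 indicates a seasonal period of 5.

5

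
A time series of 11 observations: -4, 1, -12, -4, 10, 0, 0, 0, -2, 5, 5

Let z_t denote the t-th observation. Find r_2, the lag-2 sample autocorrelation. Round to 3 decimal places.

Mean z̄ = (-4 + 1 − 12 − 4 + 10 + 0 + 0 + 0 − 2 + 5 + 5)/11 = -0.0909
Numerator Σ_{t=1}^{9}(z_t−z̄)(z_{t+2}−z̄) = -86.7438
Denominator Σ(z_t−z̄)² = 330.9091
r_2 = -86.7438 / 330.9091 = -0.262

-0.262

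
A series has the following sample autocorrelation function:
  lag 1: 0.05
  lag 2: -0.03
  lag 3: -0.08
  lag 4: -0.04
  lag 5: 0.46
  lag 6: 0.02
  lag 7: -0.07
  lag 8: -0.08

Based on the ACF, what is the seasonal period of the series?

5

The largest autocorrelation is r_5 = 0.46; the remaining lags stay at or below 0.05.
The dominant spike at lag 5 indicates a seasonal period of 5.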